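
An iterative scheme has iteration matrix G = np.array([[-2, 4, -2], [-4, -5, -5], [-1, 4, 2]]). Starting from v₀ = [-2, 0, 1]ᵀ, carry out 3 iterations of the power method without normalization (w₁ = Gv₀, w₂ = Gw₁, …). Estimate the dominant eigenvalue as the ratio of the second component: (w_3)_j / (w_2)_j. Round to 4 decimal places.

w1 = Gv₀ = (2, 3, 4)
w2 = Gw1 = (0, -43, 18)
w3 = Gw2 = (-208, 125, -136)
Ratio at component: 125 / -43 = -2.9070

λ ≈ -2.9070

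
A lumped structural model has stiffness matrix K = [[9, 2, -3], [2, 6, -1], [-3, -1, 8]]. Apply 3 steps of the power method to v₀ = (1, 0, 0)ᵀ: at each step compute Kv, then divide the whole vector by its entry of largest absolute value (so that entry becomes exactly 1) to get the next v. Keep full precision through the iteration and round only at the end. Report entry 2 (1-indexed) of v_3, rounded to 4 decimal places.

0.4099

Kv0 = (9.00000, 2.00000, -3.00000); divide by 9.00000 → v1 = (1.00000, 0.22222, -0.33333)
Kv1 = (10.44444, 3.66667, -5.88889); divide by 10.44444 → v2 = (1.00000, 0.35106, -0.56383)
Kv2 = (11.39362, 4.67021, -7.86170); divide by 11.39362 → v3 = (1.00000, 0.40990, -0.69001)
Requested entry of v3: 439/1071 = 0.4099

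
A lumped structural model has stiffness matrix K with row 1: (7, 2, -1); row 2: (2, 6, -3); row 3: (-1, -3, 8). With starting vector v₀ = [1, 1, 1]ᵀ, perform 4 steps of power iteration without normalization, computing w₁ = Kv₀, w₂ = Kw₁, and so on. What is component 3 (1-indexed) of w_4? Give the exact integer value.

-2132

w1 = Kv₀ = (7·1 + 2·1 + (-1)·1; 2·1 + 6·1 + (-3)·1; (-1)·1 + (-3)·1 + 8·1) = (8, 5, 4)
w2 = Kw1 = (7·8 + 2·5 + (-1)·4; 2·8 + 6·5 + (-3)·4; (-1)·8 + (-3)·5 + 8·4) = (62, 34, 9)
w3 = Kw2 = (493, 301, -92)
w4 = Kw3 = (4145, 3068, -2132)
The requested component of w4 is -2132.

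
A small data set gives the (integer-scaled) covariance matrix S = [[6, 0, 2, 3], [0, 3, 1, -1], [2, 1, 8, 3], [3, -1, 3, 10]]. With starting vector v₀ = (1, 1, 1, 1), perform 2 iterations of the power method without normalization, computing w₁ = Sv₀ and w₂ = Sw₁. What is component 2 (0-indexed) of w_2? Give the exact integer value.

w1 = Sv₀ = (11, 3, 14, 15)
w2 = Sw1 = (139, 8, 182, 222)
The requested component of w2 is 182.

182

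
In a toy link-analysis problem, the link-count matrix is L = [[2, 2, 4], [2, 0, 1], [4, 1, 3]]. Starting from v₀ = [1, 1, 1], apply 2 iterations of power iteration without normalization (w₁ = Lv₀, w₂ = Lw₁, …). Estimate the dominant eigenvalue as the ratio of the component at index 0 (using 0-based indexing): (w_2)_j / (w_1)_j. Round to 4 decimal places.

w1 = Lv₀ = (8, 3, 8)
w2 = Lw1 = (54, 24, 59)
Ratio at component: 54 / 8 = 6.7500

6.7500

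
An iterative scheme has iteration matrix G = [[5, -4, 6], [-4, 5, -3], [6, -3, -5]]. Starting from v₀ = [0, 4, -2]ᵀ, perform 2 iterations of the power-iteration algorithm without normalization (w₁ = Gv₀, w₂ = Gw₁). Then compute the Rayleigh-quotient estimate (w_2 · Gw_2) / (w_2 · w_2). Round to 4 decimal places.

w1 = Gv₀ = (-28, 26, -2)
w2 = Gw1 = (-256, 248, -236)
Gw2 = (-3688, 2972, -1100)
w2·Gw2 = (-256)·(-3688) + 248·2972 + (-236)·(-1100) = 1940784; w2·w2 = (-256)·(-256) + 248·248 + (-236)·(-236) = 182736
λ ≈ 1940784/182736 = 10.6207

λ ≈ 10.6207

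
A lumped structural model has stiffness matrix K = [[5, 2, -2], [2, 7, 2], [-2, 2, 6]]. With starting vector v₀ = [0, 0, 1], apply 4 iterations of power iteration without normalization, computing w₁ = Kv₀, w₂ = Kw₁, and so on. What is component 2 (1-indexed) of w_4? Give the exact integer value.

1862

w1 = Kv₀ = (5·0 + 2·0 + (-2)·1; 2·0 + 7·0 + 2·1; (-2)·0 + 2·0 + 6·1) = (-2, 2, 6)
w2 = Kw1 = (5·(-2) + 2·2 + (-2)·6; 2·(-2) + 7·2 + 2·6; (-2)·(-2) + 2·2 + 6·6) = (-18, 22, 44)
w3 = Kw2 = (-134, 206, 344)
w4 = Kw3 = (-946, 1862, 2744)
The requested component of w4 is 1862.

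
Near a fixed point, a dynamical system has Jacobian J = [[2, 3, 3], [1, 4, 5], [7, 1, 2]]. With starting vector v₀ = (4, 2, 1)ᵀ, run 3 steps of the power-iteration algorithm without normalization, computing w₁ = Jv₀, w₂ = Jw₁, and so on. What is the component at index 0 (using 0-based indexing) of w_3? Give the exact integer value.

1697

w1 = Jv₀ = (2·4 + 3·2 + 3·1; 1·4 + 4·2 + 5·1; 7·4 + 1·2 + 2·1) = (17, 17, 32)
w2 = Jw1 = (2·17 + 3·17 + 3·32; 1·17 + 4·17 + 5·32; 7·17 + 1·17 + 2·32) = (181, 245, 200)
w3 = Jw2 = (1697, 2161, 1912)
The requested component of w3 is 1697.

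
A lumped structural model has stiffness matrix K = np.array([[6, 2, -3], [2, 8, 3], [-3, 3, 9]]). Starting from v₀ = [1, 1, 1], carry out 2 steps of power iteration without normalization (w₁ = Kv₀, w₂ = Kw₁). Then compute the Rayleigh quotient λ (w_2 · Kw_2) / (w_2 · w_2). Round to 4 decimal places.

11.0321

w1 = Kv₀ = (5, 13, 9)
w2 = Kw1 = (29, 141, 105)
Kw2 = (141, 1501, 1281)
w2·Kw2 = 29·141 + 141·1501 + 105·1281 = 350235; w2·w2 = 29·29 + 141·141 + 105·105 = 31747
λ ≈ 350235/31747 = 11.0321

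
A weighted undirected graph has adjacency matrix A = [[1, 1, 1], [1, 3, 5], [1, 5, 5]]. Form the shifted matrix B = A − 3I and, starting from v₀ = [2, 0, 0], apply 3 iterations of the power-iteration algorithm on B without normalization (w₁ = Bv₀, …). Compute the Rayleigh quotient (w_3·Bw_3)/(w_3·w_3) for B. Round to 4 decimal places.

B = A − 3I has rows (-2, 1, 1); (1, 0, 5); (1, 5, 2)
w1 = Bv₀ = ((-2)·2 + 1·0 + 1·0; 1·2 + 0·0 + 5·0; 1·2 + 5·0 + 2·0) = (-4, 2, 2)
w2 = Bw1 = ((-2)·(-4) + 1·2 + 1·2; 1·(-4) + 0·2 + 5·2; 1·(-4) + 5·2 + 2·2) = (12, 6, 10)
w3 = Bw2 = (-8, 62, 62)
Bw3 = (140, 302, 426)
w3·Bw3 = 44016; w3·w3 = 7752; μ ≈ 44016/7752 = 5.6780

μ ≈ 5.6780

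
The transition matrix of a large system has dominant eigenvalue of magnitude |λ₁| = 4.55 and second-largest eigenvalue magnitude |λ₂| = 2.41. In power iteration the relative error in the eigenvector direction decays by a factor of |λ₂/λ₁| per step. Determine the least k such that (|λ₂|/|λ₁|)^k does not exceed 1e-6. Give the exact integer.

22

|λ₂/λ₁| = 2.41/4.55 = 0.52967
Need k ≥ ln(1e-6) / ln(0.52967) = -13.8155 / -0.6355 ≈ 21.740
Smallest integer k satisfying the bound: 22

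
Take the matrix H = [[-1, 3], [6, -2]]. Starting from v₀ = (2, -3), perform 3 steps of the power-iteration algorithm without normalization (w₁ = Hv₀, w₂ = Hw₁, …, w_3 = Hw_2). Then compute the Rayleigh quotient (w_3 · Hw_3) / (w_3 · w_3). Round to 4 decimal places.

-5.7631

w1 = Hv₀ = (-11, 18)
w2 = Hw1 = (65, -102)
w3 = Hw2 = (-371, 594)
Hw3 = (2153, -3414)
w3·Hw3 = (-371)·2153 + 594·(-3414) = -2826679; w3·w3 = (-371)·(-371) + 594·594 = 490477
λ ≈ -2826679/490477 = -5.7631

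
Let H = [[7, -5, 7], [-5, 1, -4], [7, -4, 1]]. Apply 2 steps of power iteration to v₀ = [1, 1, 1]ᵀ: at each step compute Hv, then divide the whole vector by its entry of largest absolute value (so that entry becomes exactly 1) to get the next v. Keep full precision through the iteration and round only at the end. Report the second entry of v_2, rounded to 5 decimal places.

-0.52672

Hv0 = (9.000000, -8.000000, 4.000000); divide by 9.000000 → v1 = (1.000000, -0.888889, 0.444444)
Hv1 = (14.555556, -7.666667, 11.000000); divide by 14.555556 → v2 = (1.000000, -0.526718, 0.755725)
Requested entry of v2: -69/131 = -0.52672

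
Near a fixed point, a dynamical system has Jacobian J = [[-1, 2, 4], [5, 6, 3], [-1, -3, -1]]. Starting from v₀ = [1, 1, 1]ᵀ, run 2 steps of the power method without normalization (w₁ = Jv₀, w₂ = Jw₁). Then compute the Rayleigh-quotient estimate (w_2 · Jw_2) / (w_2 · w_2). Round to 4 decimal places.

w1 = Jv₀ = ((-1)·1 + 2·1 + 4·1; 5·1 + 6·1 + 3·1; (-1)·1 + (-3)·1 + (-1)·1) = (5, 14, -5)
w2 = Jw1 = ((-1)·5 + 2·14 + 4·(-5); 5·5 + 6·14 + 3·(-5); (-1)·5 + (-3)·14 + (-1)·(-5)) = (3, 94, -42)
Jw2 = (17, 453, -243)
w2·Jw2 = 3·17 + 94·453 + (-42)·(-243) = 52839; w2·w2 = 3·3 + 94·94 + (-42)·(-42) = 10609
λ ≈ 52839/10609 = 4.9806

λ ≈ 4.9806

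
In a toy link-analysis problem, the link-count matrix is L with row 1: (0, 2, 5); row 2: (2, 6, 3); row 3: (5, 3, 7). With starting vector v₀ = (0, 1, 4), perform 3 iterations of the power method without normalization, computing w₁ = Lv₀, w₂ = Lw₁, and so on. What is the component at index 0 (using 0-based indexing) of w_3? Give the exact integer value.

2395

w1 = Lv₀ = (22, 18, 31)
w2 = Lw1 = (191, 245, 381)
w3 = Lw2 = (2395, 2995, 4357)
The requested component of w3 is 2395.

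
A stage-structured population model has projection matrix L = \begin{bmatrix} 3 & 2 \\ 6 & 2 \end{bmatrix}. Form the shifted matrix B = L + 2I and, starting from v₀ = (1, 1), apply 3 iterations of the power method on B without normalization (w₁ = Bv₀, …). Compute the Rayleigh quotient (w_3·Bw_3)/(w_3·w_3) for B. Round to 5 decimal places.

8.00140

B = L + 2I has rows (5, 2); (6, 4)
w1 = Bv₀ = (7, 10)
w2 = Bw1 = (55, 82)
w3 = Bw2 = (439, 658)
Bw3 = (3511, 5266)
w3·Bw3 = 5006357; w3·w3 = 625685; μ ≈ 5006357/625685 = 8.00140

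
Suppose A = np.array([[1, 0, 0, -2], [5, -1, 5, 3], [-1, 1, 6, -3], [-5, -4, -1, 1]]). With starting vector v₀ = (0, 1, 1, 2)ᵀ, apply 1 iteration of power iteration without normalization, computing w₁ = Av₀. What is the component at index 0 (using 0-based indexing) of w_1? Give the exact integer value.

-4

w1 = Av₀ = (1·0 + 0·1 + 0·1 + (-2)·2; 5·0 + (-1)·1 + 5·1 + 3·2; (-1)·0 + 1·1 + 6·1 + (-3)·2; (-5)·0 + (-4)·1 + (-1)·1 + 1·2) = (-4, 10, 1, -3)
The requested component of w1 is -4.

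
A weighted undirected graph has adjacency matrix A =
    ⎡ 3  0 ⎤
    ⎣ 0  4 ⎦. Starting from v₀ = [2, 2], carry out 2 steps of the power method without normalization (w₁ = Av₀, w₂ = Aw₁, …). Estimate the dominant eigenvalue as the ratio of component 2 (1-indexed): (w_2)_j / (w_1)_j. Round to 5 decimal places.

w1 = Av₀ = (6, 8)
w2 = Aw1 = (18, 32)
Ratio at component: 32 / 8 = 4.00000

4.00000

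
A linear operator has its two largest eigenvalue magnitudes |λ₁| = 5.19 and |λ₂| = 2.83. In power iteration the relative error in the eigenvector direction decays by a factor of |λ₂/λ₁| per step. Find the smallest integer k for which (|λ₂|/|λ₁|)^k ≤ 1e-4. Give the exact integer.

|λ₂/λ₁| = 2.83/5.19 = 0.54528
Need k ≥ ln(1e-4) / ln(0.54528) = -9.2103 / -0.6065 ≈ 15.187
Smallest integer k satisfying the bound: 16

16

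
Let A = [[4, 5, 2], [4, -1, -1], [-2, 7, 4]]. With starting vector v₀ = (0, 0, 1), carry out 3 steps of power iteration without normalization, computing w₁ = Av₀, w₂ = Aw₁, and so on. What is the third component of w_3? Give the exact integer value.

w1 = Av₀ = (2, -1, 4)
w2 = Aw1 = (11, 5, 5)
w3 = Aw2 = (79, 34, 33)
The requested component of w3 is 33.

33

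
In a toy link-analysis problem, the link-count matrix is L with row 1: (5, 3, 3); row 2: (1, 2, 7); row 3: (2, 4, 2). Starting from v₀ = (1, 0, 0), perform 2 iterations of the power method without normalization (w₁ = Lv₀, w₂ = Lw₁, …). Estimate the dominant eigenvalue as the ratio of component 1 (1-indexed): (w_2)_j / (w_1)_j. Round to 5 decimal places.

w1 = Lv₀ = (5·1 + 3·0 + 3·0; 1·1 + 2·0 + 7·0; 2·1 + 4·0 + 2·0) = (5, 1, 2)
w2 = Lw1 = (5·5 + 3·1 + 3·2; 1·5 + 2·1 + 7·2; 2·5 + 4·1 + 2·2) = (34, 21, 18)
Ratio at component: 34 / 5 = 6.80000

λ ≈ 6.80000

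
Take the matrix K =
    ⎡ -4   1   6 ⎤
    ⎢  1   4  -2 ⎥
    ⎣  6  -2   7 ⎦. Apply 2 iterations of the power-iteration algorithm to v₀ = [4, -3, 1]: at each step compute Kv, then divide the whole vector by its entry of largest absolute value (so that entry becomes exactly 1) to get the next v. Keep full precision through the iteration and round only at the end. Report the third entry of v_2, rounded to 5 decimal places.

0.76136

Kv0 = (-13.000000, -10.000000, 37.000000); divide by 37.000000 → v1 = (-0.351351, -0.270270, 1.000000)
Kv1 = (7.135135, -3.432432, 5.432432); divide by 7.135135 → v2 = (1.000000, -0.481061, 0.761364)
Requested entry of v2: 201/264 = 0.76136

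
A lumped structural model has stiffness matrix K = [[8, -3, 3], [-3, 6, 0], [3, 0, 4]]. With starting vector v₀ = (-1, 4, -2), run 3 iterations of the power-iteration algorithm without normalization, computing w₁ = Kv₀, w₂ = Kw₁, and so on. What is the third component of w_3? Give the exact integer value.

w1 = Kv₀ = (8·(-1) + (-3)·4 + 3·(-2); (-3)·(-1) + 6·4 + 0·(-2); 3·(-1) + 0·4 + 4·(-2)) = (-26, 27, -11)
w2 = Kw1 = (8·(-26) + (-3)·27 + 3·(-11); (-3)·(-26) + 6·27 + 0·(-11); 3·(-26) + 0·27 + 4·(-11)) = (-322, 240, -122)
w3 = Kw2 = (-3662, 2406, -1454)
The requested component of w3 is -1454.

-1454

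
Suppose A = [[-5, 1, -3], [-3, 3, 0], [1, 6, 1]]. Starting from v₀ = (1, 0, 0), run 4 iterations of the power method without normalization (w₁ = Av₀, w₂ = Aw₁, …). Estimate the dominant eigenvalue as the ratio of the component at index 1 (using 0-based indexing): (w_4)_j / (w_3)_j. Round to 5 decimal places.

w1 = Av₀ = ((-5)·1 + 1·0 + (-3)·0; (-3)·1 + 3·0 + 0·0; 1·1 + 6·0 + 1·0) = (-5, -3, 1)
w2 = Aw1 = ((-5)·(-5) + 1·(-3) + (-3)·1; (-3)·(-5) + 3·(-3) + 0·1; 1·(-5) + 6·(-3) + 1·1) = (19, 6, -22)
w3 = Aw2 = (-23, -39, 33)
w4 = Aw3 = (-23, -48, -224)
Ratio at component: -48 / -39 = 1.23077

λ ≈ 1.23077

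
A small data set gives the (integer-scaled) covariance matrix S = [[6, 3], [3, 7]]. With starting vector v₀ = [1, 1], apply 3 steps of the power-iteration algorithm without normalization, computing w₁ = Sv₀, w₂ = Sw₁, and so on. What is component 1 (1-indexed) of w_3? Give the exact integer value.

795

w1 = Sv₀ = (9, 10)
w2 = Sw1 = (84, 97)
w3 = Sw2 = (795, 931)
The requested component of w3 is 795.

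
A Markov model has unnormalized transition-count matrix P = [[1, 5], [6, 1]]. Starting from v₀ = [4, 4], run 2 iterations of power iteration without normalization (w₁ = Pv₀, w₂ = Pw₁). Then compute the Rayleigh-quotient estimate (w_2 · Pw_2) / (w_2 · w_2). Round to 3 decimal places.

w1 = Pv₀ = (24, 28)
w2 = Pw1 = (164, 172)
Pw2 = (1024, 1156)
w2·Pw2 = 164·1024 + 172·1156 = 366768; w2·w2 = 164·164 + 172·172 = 56480
λ ≈ 366768/56480 = 6.494

6.494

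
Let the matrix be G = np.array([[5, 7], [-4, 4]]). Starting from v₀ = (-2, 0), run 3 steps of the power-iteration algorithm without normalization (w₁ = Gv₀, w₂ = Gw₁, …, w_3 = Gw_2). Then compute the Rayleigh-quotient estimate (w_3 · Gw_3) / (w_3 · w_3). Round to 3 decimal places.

λ ≈ 5.995

w1 = Gv₀ = (-10, 8)
w2 = Gw1 = (6, 72)
w3 = Gw2 = (534, 264)
Gw3 = (4518, -1080)
w3·Gw3 = 534·4518 + 264·(-1080) = 2127492; w3·w3 = 534·534 + 264·264 = 354852
λ ≈ 2127492/354852 = 5.995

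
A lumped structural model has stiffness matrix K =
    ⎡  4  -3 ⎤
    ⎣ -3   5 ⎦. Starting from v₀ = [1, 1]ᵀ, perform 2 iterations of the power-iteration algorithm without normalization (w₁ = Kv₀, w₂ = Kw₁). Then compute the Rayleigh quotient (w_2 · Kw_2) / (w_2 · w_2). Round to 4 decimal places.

6.5094

w1 = Kv₀ = (4·1 + (-3)·1; (-3)·1 + 5·1) = (1, 2)
w2 = Kw1 = (4·1 + (-3)·2; (-3)·1 + 5·2) = (-2, 7)
Kw2 = (-29, 41)
w2·Kw2 = (-2)·(-29) + 7·41 = 345; w2·w2 = (-2)·(-2) + 7·7 = 53
λ ≈ 345/53 = 6.5094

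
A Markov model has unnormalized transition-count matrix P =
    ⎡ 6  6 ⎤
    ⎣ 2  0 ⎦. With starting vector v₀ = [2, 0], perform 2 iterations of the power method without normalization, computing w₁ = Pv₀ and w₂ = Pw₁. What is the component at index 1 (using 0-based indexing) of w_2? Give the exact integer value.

24

w1 = Pv₀ = (12, 4)
w2 = Pw1 = (96, 24)
The requested component of w2 is 24.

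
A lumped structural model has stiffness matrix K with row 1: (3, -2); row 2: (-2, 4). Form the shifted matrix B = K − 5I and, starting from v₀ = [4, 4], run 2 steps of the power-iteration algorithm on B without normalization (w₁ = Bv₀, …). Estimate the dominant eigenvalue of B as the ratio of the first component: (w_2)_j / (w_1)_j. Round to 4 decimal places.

B = K − 5I has rows (-2, -2); (-2, -1)
w1 = Bv₀ = ((-2)·4 + (-2)·4; (-2)·4 + (-1)·4) = (-16, -12)
w2 = Bw1 = ((-2)·(-16) + (-2)·(-12); (-2)·(-16) + (-1)·(-12)) = (56, 44)
Ratio: 56/-16 = -3.5000

-3.5000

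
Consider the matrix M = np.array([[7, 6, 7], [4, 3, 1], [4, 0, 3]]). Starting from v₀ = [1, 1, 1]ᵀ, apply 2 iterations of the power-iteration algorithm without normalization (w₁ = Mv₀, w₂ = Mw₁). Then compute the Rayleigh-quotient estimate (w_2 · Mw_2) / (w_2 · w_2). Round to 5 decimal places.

12.68680

w1 = Mv₀ = (20, 8, 7)
w2 = Mw1 = (237, 111, 101)
Mw2 = (3032, 1382, 1251)
w2·Mw2 = 237·3032 + 111·1382 + 101·1251 = 998337; w2·w2 = 237·237 + 111·111 + 101·101 = 78691
λ ≈ 998337/78691 = 12.68680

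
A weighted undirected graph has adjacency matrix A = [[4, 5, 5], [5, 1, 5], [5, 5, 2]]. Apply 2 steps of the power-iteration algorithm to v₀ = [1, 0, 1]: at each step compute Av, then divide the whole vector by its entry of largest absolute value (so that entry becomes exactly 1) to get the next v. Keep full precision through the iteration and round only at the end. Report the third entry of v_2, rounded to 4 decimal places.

Av0 = (9.00000, 10.00000, 7.00000); divide by 10.00000 → v1 = (0.90000, 1.00000, 0.70000)
Av1 = (12.10000, 9.00000, 10.90000); divide by 12.10000 → v2 = (1.00000, 0.74380, 0.90083)
Requested entry of v2: 109/121 = 0.9008

0.9008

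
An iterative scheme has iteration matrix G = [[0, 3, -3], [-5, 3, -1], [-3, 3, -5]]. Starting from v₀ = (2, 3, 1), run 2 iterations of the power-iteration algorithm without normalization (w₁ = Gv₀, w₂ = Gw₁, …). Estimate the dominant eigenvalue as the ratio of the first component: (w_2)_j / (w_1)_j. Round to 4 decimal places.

λ ≈ 0.0000

w1 = Gv₀ = (0·2 + 3·3 + (-3)·1; (-5)·2 + 3·3 + (-1)·1; (-3)·2 + 3·3 + (-5)·1) = (6, -2, -2)
w2 = Gw1 = (0·6 + 3·(-2) + (-3)·(-2); (-5)·6 + 3·(-2) + (-1)·(-2); (-3)·6 + 3·(-2) + (-5)·(-2)) = (0, -34, -14)
Ratio at component: 0 / 6 = 0.0000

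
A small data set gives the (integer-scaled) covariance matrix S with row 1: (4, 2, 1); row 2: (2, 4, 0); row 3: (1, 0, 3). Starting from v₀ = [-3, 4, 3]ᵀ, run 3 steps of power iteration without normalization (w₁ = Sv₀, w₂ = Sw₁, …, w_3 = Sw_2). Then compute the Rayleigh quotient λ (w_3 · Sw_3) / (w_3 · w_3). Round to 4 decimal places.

6.1306

w1 = Sv₀ = (-1, 10, 6)
w2 = Sw1 = (22, 38, 17)
w3 = Sw2 = (181, 196, 73)
Sw3 = (1189, 1146, 400)
w3·Sw3 = 181·1189 + 196·1146 + 73·400 = 469025; w3·w3 = 181·181 + 196·196 + 73·73 = 76506
λ ≈ 469025/76506 = 6.1306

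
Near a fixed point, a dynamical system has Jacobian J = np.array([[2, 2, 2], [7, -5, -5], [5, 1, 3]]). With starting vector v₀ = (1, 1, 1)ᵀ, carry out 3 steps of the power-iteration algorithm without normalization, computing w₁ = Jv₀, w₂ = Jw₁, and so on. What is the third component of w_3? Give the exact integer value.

w1 = Jv₀ = (2·1 + 2·1 + 2·1; 7·1 + (-5)·1 + (-5)·1; 5·1 + 1·1 + 3·1) = (6, -3, 9)
w2 = Jw1 = (2·6 + 2·(-3) + 2·9; 7·6 + (-5)·(-3) + (-5)·9; 5·6 + 1·(-3) + 3·9) = (24, 12, 54)
w3 = Jw2 = (180, -162, 294)
The requested component of w3 is 294.

294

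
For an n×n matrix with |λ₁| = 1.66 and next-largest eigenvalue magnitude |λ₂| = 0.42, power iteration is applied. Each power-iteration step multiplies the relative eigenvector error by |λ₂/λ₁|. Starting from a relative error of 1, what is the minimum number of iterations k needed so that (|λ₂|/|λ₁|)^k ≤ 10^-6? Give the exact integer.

|λ₂/λ₁| = 0.42/1.66 = 0.25301
Need k ≥ ln(10^-6) / ln(0.25301) = -13.8155 / -1.3743 ≈ 10.053
Smallest integer k satisfying the bound: 11

11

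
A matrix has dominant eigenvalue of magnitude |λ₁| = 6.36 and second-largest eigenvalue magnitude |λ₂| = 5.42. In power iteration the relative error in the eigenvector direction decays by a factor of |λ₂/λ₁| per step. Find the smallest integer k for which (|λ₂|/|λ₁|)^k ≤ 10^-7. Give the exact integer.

101

|λ₂/λ₁| = 5.42/6.36 = 0.85220
Need k ≥ ln(10^-7) / ln(0.85220) = -16.1181 / -0.1599 ≈ 100.781
Smallest integer k satisfying the bound: 101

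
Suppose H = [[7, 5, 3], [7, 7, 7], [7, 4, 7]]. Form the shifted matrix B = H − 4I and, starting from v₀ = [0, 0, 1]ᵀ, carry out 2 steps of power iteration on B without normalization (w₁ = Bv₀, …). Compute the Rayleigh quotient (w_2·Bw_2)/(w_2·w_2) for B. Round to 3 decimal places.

B = H − 4I has rows (3, 5, 3); (7, 3, 7); (7, 4, 3)
w1 = Bv₀ = (3, 7, 3)
w2 = Bw1 = (53, 63, 58)
Bw2 = (648, 966, 797)
w2·Bw2 = 141428; w2·w2 = 10142; μ ≈ 141428/10142 = 13.945

μ ≈ 13.945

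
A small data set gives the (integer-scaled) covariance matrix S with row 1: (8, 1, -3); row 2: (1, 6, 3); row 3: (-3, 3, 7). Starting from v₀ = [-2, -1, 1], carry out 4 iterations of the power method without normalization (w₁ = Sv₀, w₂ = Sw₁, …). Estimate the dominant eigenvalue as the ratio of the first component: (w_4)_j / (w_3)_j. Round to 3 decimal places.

10.057

w1 = Sv₀ = (8·(-2) + 1·(-1) + (-3)·1; 1·(-2) + 6·(-1) + 3·1; (-3)·(-2) + 3·(-1) + 7·1) = (-20, -5, 10)
w2 = Sw1 = (8·(-20) + 1·(-5) + (-3)·10; 1·(-20) + 6·(-5) + 3·10; (-3)·(-20) + 3·(-5) + 7·10) = (-195, -20, 115)
w3 = Sw2 = (-1925, 30, 1330)
w4 = Sw3 = (-19360, 2245, 15175)
Ratio at component: -19360 / -1925 = 10.057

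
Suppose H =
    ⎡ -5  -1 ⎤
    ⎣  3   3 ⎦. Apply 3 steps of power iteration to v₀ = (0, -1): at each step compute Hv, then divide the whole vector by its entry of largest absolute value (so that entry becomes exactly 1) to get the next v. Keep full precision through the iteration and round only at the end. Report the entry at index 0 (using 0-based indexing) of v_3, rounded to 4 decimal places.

-0.6667

Hv0 = (1.00000, -3.00000); divide by -3.00000 → v1 = (-0.33333, 1.00000)
Hv1 = (0.66667, 2.00000); divide by 2.00000 → v2 = (0.33333, 1.00000)
Hv2 = (-2.66667, 4.00000); divide by 4.00000 → v3 = (-0.66667, 1.00000)
Requested entry of v3: 16/-24 = -0.6667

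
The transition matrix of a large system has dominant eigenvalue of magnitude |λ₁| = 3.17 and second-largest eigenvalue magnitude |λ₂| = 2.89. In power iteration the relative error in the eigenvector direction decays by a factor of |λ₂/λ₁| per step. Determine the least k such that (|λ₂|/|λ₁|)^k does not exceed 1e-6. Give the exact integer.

|λ₂/λ₁| = 2.89/3.17 = 0.91167
Need k ≥ ln(1e-6) / ln(0.91167) = -13.8155 / -0.0925 ≈ 149.397
Smallest integer k satisfying the bound: 150

150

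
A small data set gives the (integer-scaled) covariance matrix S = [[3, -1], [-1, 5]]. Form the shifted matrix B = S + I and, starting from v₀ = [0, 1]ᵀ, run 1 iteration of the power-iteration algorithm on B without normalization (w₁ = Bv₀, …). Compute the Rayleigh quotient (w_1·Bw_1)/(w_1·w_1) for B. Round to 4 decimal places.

6.2703

B = S + I has rows (4, -1); (-1, 6)
w1 = Bv₀ = (4·0 + (-1)·1; (-1)·0 + 6·1) = (-1, 6)
Bw1 = (-10, 37)
w1·Bw1 = 232; w1·w1 = 37; μ ≈ 232/37 = 6.2703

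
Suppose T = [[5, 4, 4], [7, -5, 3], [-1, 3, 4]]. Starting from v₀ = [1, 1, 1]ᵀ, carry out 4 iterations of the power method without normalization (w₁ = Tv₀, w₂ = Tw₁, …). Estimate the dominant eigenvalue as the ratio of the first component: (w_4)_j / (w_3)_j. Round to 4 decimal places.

λ ≈ 7.7127

w1 = Tv₀ = (5·1 + 4·1 + 4·1; 7·1 + (-5)·1 + 3·1; (-1)·1 + 3·1 + 4·1) = (13, 5, 6)
w2 = Tw1 = (5·13 + 4·5 + 4·6; 7·13 + (-5)·5 + 3·6; (-1)·13 + 3·5 + 4·6) = (109, 84, 26)
w3 = Tw2 = (985, 421, 247)
w4 = Tw3 = (7597, 5531, 1266)
Ratio at component: 7597 / 985 = 7.7127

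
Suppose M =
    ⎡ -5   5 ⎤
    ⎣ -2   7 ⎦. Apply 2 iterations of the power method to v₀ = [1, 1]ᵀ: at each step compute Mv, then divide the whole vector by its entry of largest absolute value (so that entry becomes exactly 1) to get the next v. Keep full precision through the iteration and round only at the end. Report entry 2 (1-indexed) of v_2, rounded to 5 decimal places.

Mv0 = (0.000000, 5.000000); divide by 5.000000 → v1 = (0.000000, 1.000000)
Mv1 = (5.000000, 7.000000); divide by 7.000000 → v2 = (0.714286, 1.000000)
Requested entry of v2: 35/35 = 1.00000

1.00000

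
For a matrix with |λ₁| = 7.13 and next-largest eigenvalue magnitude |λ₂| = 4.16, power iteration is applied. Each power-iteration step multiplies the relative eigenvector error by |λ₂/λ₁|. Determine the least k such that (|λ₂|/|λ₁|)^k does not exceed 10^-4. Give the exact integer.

|λ₂/λ₁| = 4.16/7.13 = 0.58345
Need k ≥ ln(10^-4) / ln(0.58345) = -9.2103 / -0.5388 ≈ 17.094
Smallest integer k satisfying the bound: 18

18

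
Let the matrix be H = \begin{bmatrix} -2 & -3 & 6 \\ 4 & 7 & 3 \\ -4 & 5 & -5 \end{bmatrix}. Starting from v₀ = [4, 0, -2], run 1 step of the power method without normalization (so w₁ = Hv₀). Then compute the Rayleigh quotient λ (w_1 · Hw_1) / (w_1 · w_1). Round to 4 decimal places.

-1.3433

w1 = Hv₀ = (-20, 10, -6)
Hw1 = (-26, -28, 160)
w1·Hw1 = (-20)·(-26) + 10·(-28) + (-6)·160 = -720; w1·w1 = (-20)·(-20) + 10·10 + (-6)·(-6) = 536
λ ≈ -720/536 = -1.3433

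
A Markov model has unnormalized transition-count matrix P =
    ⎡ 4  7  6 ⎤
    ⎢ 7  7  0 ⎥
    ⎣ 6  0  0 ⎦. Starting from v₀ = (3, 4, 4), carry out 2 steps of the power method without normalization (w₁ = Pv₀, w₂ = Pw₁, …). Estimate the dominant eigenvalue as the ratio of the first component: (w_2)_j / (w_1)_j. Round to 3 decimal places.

11.047

w1 = Pv₀ = (4·3 + 7·4 + 6·4; 7·3 + 7·4 + 0·4; 6·3 + 0·4 + 0·4) = (64, 49, 18)
w2 = Pw1 = (4·64 + 7·49 + 6·18; 7·64 + 7·49 + 0·18; 6·64 + 0·49 + 0·18) = (707, 791, 384)
Ratio at component: 707 / 64 = 11.047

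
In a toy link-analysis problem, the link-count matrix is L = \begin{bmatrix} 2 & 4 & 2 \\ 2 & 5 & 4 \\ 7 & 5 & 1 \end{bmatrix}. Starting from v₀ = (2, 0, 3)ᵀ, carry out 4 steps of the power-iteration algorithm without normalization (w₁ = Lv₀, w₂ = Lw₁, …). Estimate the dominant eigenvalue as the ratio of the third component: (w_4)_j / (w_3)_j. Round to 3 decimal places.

w1 = Lv₀ = (10, 16, 17)
w2 = Lw1 = (118, 168, 167)
w3 = Lw2 = (1242, 1744, 1833)
w4 = Lw3 = (13126, 18536, 19247)
Ratio at component: 19247 / 1833 = 10.500

10.500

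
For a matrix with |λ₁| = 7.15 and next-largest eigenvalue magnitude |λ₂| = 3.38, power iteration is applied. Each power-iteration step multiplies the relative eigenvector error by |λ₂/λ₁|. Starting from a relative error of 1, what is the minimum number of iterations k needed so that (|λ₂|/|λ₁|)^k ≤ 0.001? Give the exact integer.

10

|λ₂/λ₁| = 3.38/7.15 = 0.47273
Need k ≥ ln(0.001) / ln(0.47273) = -6.9078 / -0.7492 ≈ 9.220
Smallest integer k satisfying the bound: 10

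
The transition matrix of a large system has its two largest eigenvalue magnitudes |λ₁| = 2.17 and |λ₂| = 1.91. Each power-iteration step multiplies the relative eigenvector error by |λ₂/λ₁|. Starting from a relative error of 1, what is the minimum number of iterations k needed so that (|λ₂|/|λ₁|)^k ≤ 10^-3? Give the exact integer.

|λ₂/λ₁| = 1.91/2.17 = 0.88018
Need k ≥ ln(10^-3) / ln(0.88018) = -6.9078 / -0.1276 ≈ 54.126
Smallest integer k satisfying the bound: 55

55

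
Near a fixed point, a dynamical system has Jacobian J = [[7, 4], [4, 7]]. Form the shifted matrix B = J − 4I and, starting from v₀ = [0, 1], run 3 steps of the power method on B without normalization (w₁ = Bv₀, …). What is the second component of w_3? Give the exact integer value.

171

B = J − 4I has rows (3, 4); (4, 3)
w1 = Bv₀ = (3·0 + 4·1; 4·0 + 3·1) = (4, 3)
w2 = Bw1 = (3·4 + 4·3; 4·4 + 3·3) = (24, 25)
w3 = Bw2 = (172, 171)
Requested component of w3: 171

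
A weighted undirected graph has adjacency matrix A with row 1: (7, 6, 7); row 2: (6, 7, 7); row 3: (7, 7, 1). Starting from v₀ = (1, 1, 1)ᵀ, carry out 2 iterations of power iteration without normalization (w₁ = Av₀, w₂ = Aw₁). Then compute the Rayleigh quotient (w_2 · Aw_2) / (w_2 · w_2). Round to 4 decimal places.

w1 = Av₀ = (7·1 + 6·1 + 7·1; 6·1 + 7·1 + 7·1; 7·1 + 7·1 + 1·1) = (20, 20, 15)
w2 = Aw1 = (7·20 + 6·20 + 7·15; 6·20 + 7·20 + 7·15; 7·20 + 7·20 + 1·15) = (365, 365, 295)
Aw2 = (6810, 6810, 5405)
w2·Aw2 = 365·6810 + 365·6810 + 295·5405 = 6565775; w2·w2 = 365·365 + 365·365 + 295·295 = 353475
λ ≈ 6565775/353475 = 18.5749

λ ≈ 18.5749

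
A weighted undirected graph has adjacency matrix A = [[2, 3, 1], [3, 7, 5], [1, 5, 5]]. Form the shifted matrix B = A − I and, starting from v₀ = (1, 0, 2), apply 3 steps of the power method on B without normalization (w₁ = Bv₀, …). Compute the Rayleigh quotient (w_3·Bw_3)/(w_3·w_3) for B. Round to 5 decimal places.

B = A − I has rows (1, 3, 1); (3, 6, 5); (1, 5, 4)
w1 = Bv₀ = (1·1 + 3·0 + 1·2; 3·1 + 6·0 + 5·2; 1·1 + 5·0 + 4·2) = (3, 13, 9)
w2 = Bw1 = (1·3 + 3·13 + 1·9; 3·3 + 6·13 + 5·9; 1·3 + 5·13 + 4·9) = (51, 132, 104)
w3 = Bw2 = (551, 1465, 1127)
Bw3 = (6073, 16078, 12384)
w3·Bw3 = 40857261; w3·w3 = 3719955; μ ≈ 40857261/3719955 = 10.98327

10.98327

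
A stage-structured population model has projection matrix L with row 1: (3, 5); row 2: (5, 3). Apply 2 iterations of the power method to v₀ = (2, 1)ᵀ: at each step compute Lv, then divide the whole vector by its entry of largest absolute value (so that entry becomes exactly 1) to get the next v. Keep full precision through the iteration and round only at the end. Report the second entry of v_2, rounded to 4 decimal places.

Lv0 = (11.00000, 13.00000); divide by 13.00000 → v1 = (0.84615, 1.00000)
Lv1 = (7.53846, 7.23077); divide by 7.53846 → v2 = (1.00000, 0.95918)
Requested entry of v2: 94/98 = 0.9592

0.9592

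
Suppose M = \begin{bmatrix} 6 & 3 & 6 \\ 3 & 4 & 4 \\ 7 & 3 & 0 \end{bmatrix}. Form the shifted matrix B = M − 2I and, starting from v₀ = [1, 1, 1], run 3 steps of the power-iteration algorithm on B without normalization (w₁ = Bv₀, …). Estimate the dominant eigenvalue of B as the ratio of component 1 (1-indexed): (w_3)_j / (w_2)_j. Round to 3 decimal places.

μ ≈ 10.921

B = M − 2I has rows (4, 3, 6); (3, 2, 4); (7, 3, -2)
w1 = Bv₀ = (13, 9, 8)
w2 = Bw1 = (127, 89, 102)
w3 = Bw2 = (1387, 967, 952)
Ratio: 1387/127 = 10.921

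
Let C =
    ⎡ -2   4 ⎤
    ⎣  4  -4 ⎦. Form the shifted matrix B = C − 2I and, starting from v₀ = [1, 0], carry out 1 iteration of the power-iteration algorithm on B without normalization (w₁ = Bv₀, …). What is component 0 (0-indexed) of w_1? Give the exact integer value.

B = C − 2I has rows (-4, 4); (4, -6)
w1 = Bv₀ = ((-4)·1 + 4·0; 4·1 + (-6)·0) = (-4, 4)
Requested component of w1: -4

-4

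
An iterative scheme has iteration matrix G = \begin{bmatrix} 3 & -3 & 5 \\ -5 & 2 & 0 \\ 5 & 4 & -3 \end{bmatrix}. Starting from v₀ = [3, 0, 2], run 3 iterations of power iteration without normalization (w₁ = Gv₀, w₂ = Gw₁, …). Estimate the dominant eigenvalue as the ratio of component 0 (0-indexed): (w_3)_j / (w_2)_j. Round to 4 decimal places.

w1 = Gv₀ = (3·3 + (-3)·0 + 5·2; (-5)·3 + 2·0 + 0·2; 5·3 + 4·0 + (-3)·2) = (19, -15, 9)
w2 = Gw1 = (3·19 + (-3)·(-15) + 5·9; (-5)·19 + 2·(-15) + 0·9; 5·19 + 4·(-15) + (-3)·9) = (147, -125, 8)
w3 = Gw2 = (856, -985, 211)
Ratio at component: 856 / 147 = 5.8231

λ ≈ 5.8231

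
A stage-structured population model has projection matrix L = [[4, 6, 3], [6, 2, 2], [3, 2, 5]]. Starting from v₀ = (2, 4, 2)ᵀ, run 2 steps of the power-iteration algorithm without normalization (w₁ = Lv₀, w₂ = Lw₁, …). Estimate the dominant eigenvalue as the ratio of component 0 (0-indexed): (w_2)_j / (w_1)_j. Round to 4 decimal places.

9.6842

w1 = Lv₀ = (4·2 + 6·4 + 3·2; 6·2 + 2·4 + 2·2; 3·2 + 2·4 + 5·2) = (38, 24, 24)
w2 = Lw1 = (4·38 + 6·24 + 3·24; 6·38 + 2·24 + 2·24; 3·38 + 2·24 + 5·24) = (368, 324, 282)
Ratio at component: 368 / 38 = 9.6842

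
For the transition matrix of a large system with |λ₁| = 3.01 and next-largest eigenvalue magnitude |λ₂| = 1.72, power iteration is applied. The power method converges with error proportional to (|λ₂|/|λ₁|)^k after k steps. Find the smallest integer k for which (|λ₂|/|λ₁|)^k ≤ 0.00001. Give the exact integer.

21

|λ₂/λ₁| = 1.72/3.01 = 0.57143
Need k ≥ ln(0.00001) / ln(0.57143) = -11.5129 / -0.5596 ≈ 20.573
Smallest integer k satisfying the bound: 21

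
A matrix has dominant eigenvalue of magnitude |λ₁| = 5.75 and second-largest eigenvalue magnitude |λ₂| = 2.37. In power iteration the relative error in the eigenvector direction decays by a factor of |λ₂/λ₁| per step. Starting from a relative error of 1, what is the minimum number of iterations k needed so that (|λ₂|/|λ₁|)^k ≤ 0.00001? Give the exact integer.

13

|λ₂/λ₁| = 2.37/5.75 = 0.41217
Need k ≥ ln(0.00001) / ln(0.41217) = -11.5129 / -0.8863 ≈ 12.990
Smallest integer k satisfying the bound: 13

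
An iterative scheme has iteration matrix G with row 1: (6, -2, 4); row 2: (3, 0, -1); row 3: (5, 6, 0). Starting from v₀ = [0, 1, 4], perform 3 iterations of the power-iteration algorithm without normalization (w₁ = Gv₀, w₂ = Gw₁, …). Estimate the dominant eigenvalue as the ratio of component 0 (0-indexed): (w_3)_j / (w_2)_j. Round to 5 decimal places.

6.96552

w1 = Gv₀ = (6·0 + (-2)·1 + 4·4; 3·0 + 0·1 + (-1)·4; 5·0 + 6·1 + 0·4) = (14, -4, 6)
w2 = Gw1 = (6·14 + (-2)·(-4) + 4·6; 3·14 + 0·(-4) + (-1)·6; 5·14 + 6·(-4) + 0·6) = (116, 36, 46)
w3 = Gw2 = (808, 302, 796)
Ratio at component: 808 / 116 = 6.96552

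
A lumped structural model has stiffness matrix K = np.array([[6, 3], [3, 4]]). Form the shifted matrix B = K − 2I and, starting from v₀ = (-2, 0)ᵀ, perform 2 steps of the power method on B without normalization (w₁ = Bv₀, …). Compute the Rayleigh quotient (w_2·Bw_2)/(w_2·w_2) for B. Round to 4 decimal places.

B = K − 2I has rows (4, 3); (3, 2)
w1 = Bv₀ = (4·(-2) + 3·0; 3·(-2) + 2·0) = (-8, -6)
w2 = Bw1 = (4·(-8) + 3·(-6); 3·(-8) + 2·(-6)) = (-50, -36)
Bw2 = (-308, -222)
w2·Bw2 = 23392; w2·w2 = 3796; μ ≈ 23392/3796 = 6.1623

6.1623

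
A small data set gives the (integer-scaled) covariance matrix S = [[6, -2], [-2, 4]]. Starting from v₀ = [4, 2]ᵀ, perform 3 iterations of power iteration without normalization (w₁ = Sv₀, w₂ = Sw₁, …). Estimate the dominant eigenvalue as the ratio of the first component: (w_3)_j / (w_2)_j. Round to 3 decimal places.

w1 = Sv₀ = (20, 0)
w2 = Sw1 = (120, -40)
w3 = Sw2 = (800, -400)
Ratio at component: 800 / 120 = 6.667

λ ≈ 6.667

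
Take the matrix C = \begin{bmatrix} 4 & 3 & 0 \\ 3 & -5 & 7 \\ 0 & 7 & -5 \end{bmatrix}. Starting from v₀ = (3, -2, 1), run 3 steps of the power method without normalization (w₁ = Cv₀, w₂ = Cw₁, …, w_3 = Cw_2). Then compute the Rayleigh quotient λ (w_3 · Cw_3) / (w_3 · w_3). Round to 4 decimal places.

λ ≈ -12.1902

w1 = Cv₀ = (4·3 + 3·(-2) + 0·1; 3·3 + (-5)·(-2) + 7·1; 0·3 + 7·(-2) + (-5)·1) = (6, 26, -19)
w2 = Cw1 = (4·6 + 3·26 + 0·(-19); 3·6 + (-5)·26 + 7·(-19); 0·6 + 7·26 + (-5)·(-19)) = (102, -245, 277)
w3 = Cw2 = (-327, 3470, -3100)
Cw3 = (9102, -40031, 39790)
w3·Cw3 = (-327)·9102 + 3470·(-40031) + (-3100)·39790 = -265232924; w3·w3 = (-327)·(-327) + 3470·3470 + (-3100)·(-3100) = 21757829
λ ≈ -265232924/21757829 = -12.1902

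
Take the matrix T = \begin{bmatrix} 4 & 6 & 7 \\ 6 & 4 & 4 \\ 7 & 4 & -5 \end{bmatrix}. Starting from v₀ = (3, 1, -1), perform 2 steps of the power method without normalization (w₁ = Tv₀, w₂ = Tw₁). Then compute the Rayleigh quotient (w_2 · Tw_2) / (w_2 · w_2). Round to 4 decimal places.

9.6354

w1 = Tv₀ = (4·3 + 6·1 + 7·(-1); 6·3 + 4·1 + 4·(-1); 7·3 + 4·1 + (-5)·(-1)) = (11, 18, 30)
w2 = Tw1 = (4·11 + 6·18 + 7·30; 6·11 + 4·18 + 4·30; 7·11 + 4·18 + (-5)·30) = (362, 258, -1)
Tw2 = (2989, 3200, 3571)
w2·Tw2 = 362·2989 + 258·3200 + (-1)·3571 = 1904047; w2·w2 = 362·362 + 258·258 + (-1)·(-1) = 197609
λ ≈ 1904047/197609 = 9.6354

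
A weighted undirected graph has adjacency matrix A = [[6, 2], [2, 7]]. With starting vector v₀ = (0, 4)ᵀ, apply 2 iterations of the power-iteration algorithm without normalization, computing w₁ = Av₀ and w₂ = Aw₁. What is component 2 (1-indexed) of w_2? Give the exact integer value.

212

w1 = Av₀ = (8, 28)
w2 = Aw1 = (104, 212)
The requested component of w2 is 212.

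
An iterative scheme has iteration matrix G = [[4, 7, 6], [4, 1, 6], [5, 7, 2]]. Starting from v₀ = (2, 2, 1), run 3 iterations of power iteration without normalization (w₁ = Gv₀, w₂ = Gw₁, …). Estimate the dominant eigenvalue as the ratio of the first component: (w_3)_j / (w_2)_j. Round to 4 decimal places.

w1 = Gv₀ = (4·2 + 7·2 + 6·1; 4·2 + 1·2 + 6·1; 5·2 + 7·2 + 2·1) = (28, 16, 26)
w2 = Gw1 = (4·28 + 7·16 + 6·26; 4·28 + 1·16 + 6·26; 5·28 + 7·16 + 2·26) = (380, 284, 304)
w3 = Gw2 = (5332, 3628, 4496)
Ratio at component: 5332 / 380 = 14.0316

14.0316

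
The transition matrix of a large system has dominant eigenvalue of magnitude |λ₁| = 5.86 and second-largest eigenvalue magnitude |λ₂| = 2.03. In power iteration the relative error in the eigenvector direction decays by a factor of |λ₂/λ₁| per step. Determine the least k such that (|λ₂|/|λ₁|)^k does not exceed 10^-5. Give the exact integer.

|λ₂/λ₁| = 2.03/5.86 = 0.34642
Need k ≥ ln(10^-5) / ln(0.34642) = -11.5129 / -1.0601 ≈ 10.860
Smallest integer k satisfying the bound: 11

11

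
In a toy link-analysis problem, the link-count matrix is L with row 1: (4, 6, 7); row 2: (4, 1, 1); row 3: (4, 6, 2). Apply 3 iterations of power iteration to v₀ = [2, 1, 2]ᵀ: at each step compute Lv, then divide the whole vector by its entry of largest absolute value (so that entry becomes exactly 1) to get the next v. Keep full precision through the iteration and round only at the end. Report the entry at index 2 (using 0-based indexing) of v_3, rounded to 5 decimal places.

Lv0 = (28.000000, 11.000000, 18.000000); divide by 28.000000 → v1 = (1.000000, 0.392857, 0.642857)
Lv1 = (10.857143, 5.035714, 7.642857); divide by 10.857143 → v2 = (1.000000, 0.463816, 0.703947)
Lv2 = (11.710526, 5.167763, 8.190789); divide by 11.710526 → v3 = (1.000000, 0.441292, 0.699438)
Requested entry of v3: 2490/3560 = 0.69944

0.69944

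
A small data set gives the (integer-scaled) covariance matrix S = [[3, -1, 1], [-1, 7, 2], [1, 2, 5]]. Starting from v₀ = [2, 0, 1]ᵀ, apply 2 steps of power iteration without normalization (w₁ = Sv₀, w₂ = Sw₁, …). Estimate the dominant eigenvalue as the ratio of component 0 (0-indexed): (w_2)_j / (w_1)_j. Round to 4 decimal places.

4.0000

w1 = Sv₀ = (3·2 + (-1)·0 + 1·1; (-1)·2 + 7·0 + 2·1; 1·2 + 2·0 + 5·1) = (7, 0, 7)
w2 = Sw1 = (3·7 + (-1)·0 + 1·7; (-1)·7 + 7·0 + 2·7; 1·7 + 2·0 + 5·7) = (28, 7, 42)
Ratio at component: 28 / 7 = 4.0000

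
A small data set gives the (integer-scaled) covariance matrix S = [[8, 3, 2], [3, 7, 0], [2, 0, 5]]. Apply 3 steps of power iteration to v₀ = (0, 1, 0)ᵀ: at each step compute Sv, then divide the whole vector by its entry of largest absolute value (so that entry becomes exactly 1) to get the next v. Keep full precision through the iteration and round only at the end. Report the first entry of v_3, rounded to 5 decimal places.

Sv0 = (3.000000, 7.000000, 0.000000); divide by 7.000000 → v1 = (0.428571, 1.000000, 0.000000)
Sv1 = (6.428571, 8.285714, 0.857143); divide by 8.285714 → v2 = (0.775862, 1.000000, 0.103448)
Sv2 = (9.413793, 9.327586, 2.068966); divide by 9.413793 → v3 = (1.000000, 0.990842, 0.219780)
Requested entry of v3: 546/546 = 1.00000

1.00000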